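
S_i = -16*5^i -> [-16, -80, -400, -2000, -10000]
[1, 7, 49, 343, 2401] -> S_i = 1*7^i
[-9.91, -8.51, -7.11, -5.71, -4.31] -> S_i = -9.91 + 1.40*i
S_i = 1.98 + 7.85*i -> [1.98, 9.83, 17.68, 25.53, 33.38]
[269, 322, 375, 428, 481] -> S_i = 269 + 53*i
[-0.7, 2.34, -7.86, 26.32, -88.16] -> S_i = -0.70*(-3.35)^i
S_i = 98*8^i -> [98, 784, 6272, 50176, 401408]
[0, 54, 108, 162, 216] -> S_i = 0 + 54*i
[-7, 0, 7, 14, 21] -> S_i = -7 + 7*i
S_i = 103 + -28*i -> [103, 75, 47, 19, -9]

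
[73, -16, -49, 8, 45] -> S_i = Random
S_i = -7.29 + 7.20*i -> [-7.29, -0.09, 7.11, 14.31, 21.51]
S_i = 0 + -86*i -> [0, -86, -172, -258, -344]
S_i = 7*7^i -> [7, 49, 343, 2401, 16807]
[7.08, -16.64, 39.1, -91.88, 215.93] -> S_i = 7.08*(-2.35)^i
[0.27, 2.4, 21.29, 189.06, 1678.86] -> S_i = 0.27*8.88^i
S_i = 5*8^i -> [5, 40, 320, 2560, 20480]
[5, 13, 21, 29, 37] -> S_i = 5 + 8*i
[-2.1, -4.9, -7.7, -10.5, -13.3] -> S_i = -2.10 + -2.80*i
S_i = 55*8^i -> [55, 440, 3520, 28160, 225280]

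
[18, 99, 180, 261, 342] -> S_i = 18 + 81*i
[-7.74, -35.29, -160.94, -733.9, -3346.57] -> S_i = -7.74*4.56^i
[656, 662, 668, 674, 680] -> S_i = 656 + 6*i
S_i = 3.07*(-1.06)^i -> [3.07, -3.25, 3.45, -3.66, 3.88]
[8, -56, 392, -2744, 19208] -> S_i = 8*-7^i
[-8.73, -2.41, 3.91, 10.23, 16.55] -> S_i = -8.73 + 6.32*i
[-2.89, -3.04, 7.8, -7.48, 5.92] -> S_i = Random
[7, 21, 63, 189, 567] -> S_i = 7*3^i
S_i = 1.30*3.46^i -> [1.3, 4.5, 15.56, 53.85, 186.31]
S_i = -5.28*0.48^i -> [-5.28, -2.53, -1.22, -0.58, -0.28]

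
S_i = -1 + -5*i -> [-1, -6, -11, -16, -21]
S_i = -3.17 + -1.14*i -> [-3.17, -4.31, -5.45, -6.59, -7.73]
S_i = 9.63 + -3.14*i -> [9.63, 6.49, 3.35, 0.21, -2.93]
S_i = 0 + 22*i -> [0, 22, 44, 66, 88]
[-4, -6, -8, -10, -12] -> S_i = -4 + -2*i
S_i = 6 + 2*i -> [6, 8, 10, 12, 14]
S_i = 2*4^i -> [2, 8, 32, 128, 512]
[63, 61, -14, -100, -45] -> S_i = Random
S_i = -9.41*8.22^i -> [-9.41, -77.35, -635.82, -5226.43, -42961.25]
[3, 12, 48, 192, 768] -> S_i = 3*4^i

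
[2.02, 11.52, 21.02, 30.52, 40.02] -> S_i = 2.02 + 9.50*i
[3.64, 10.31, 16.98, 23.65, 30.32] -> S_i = 3.64 + 6.67*i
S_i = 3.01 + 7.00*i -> [3.01, 10.01, 17.01, 24.01, 31.01]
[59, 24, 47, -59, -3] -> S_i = Random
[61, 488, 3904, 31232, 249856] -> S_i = 61*8^i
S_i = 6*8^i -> [6, 48, 384, 3072, 24576]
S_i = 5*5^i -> [5, 25, 125, 625, 3125]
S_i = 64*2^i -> [64, 128, 256, 512, 1024]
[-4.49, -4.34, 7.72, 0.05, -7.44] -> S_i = Random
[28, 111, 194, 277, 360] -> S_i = 28 + 83*i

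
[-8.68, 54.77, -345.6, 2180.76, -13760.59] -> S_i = -8.68*(-6.31)^i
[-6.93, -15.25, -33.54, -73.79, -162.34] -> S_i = -6.93*2.20^i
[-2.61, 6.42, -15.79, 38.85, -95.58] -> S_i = -2.61*(-2.46)^i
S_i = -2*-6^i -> [-2, 12, -72, 432, -2592]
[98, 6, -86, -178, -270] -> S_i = 98 + -92*i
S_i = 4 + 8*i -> [4, 12, 20, 28, 36]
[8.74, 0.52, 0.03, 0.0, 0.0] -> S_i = 8.74*0.06^i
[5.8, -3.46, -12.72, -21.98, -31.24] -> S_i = 5.80 + -9.26*i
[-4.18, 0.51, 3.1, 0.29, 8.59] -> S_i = Random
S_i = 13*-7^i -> [13, -91, 637, -4459, 31213]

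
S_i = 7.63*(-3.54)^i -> [7.63, -27.01, 95.62, -338.48, 1198.22]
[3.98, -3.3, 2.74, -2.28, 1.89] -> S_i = 3.98*(-0.83)^i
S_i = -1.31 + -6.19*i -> [-1.31, -7.5, -13.69, -19.88, -26.07]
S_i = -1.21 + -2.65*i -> [-1.21, -3.86, -6.51, -9.16, -11.81]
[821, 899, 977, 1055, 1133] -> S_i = 821 + 78*i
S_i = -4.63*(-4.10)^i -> [-4.63, 18.98, -77.83, 319.1, -1308.33]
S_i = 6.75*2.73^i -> [6.75, 18.43, 50.31, 137.34, 374.93]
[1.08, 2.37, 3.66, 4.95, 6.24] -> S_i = 1.08 + 1.29*i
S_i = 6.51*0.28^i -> [6.51, 1.82, 0.51, 0.14, 0.04]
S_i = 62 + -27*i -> [62, 35, 8, -19, -46]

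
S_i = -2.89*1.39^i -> [-2.89, -4.02, -5.58, -7.76, -10.79]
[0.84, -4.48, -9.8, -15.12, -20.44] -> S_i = 0.84 + -5.32*i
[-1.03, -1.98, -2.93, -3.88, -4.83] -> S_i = -1.03 + -0.95*i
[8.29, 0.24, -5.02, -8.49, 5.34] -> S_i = Random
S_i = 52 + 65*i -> [52, 117, 182, 247, 312]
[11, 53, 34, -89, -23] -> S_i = Random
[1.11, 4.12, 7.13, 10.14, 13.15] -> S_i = 1.11 + 3.01*i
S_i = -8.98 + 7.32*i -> [-8.98, -1.66, 5.66, 12.98, 20.3]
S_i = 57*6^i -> [57, 342, 2052, 12312, 73872]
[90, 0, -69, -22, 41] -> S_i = Random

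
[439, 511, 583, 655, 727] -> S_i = 439 + 72*i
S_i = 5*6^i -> [5, 30, 180, 1080, 6480]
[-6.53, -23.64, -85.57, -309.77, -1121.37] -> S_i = -6.53*3.62^i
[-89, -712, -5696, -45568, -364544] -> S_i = -89*8^i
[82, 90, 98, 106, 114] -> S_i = 82 + 8*i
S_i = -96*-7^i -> [-96, 672, -4704, 32928, -230496]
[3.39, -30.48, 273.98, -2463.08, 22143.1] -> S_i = 3.39*(-8.99)^i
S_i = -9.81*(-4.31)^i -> [-9.81, 42.28, -182.23, 785.42, -3385.15]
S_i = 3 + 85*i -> [3, 88, 173, 258, 343]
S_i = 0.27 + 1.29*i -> [0.27, 1.56, 2.85, 4.14, 5.43]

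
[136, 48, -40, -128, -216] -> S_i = 136 + -88*i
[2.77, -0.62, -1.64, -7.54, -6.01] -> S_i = Random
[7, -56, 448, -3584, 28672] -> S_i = 7*-8^i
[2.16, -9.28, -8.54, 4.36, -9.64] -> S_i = Random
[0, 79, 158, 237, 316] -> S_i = 0 + 79*i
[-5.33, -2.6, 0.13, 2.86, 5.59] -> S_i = -5.33 + 2.73*i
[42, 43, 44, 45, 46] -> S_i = 42 + 1*i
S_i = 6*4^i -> [6, 24, 96, 384, 1536]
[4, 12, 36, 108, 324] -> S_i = 4*3^i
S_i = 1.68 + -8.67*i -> [1.68, -6.99, -15.66, -24.33, -33.0]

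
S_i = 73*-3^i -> [73, -219, 657, -1971, 5913]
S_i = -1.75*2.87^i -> [-1.75, -5.02, -14.41, -41.37, -118.73]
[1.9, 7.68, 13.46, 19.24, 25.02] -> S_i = 1.90 + 5.78*i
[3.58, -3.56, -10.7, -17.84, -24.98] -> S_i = 3.58 + -7.14*i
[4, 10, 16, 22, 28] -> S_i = 4 + 6*i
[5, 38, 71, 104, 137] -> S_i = 5 + 33*i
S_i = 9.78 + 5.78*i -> [9.78, 15.56, 21.34, 27.12, 32.9]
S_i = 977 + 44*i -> [977, 1021, 1065, 1109, 1153]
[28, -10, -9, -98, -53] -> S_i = Random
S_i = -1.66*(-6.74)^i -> [-1.66, 11.19, -75.41, 508.26, -3425.69]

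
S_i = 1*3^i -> [1, 3, 9, 27, 81]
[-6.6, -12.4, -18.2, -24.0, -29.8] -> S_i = -6.60 + -5.80*i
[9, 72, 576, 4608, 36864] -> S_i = 9*8^i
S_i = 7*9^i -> [7, 63, 567, 5103, 45927]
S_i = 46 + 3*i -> [46, 49, 52, 55, 58]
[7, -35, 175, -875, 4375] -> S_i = 7*-5^i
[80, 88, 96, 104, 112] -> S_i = 80 + 8*i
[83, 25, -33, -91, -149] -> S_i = 83 + -58*i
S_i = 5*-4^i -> [5, -20, 80, -320, 1280]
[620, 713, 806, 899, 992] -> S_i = 620 + 93*i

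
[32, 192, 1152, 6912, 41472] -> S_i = 32*6^i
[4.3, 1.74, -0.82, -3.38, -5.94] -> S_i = 4.30 + -2.56*i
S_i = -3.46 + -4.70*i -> [-3.46, -8.16, -12.86, -17.56, -22.26]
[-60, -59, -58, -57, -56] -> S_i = -60 + 1*i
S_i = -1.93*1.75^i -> [-1.93, -3.38, -5.91, -10.34, -18.1]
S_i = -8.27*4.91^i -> [-8.27, -40.61, -199.37, -978.93, -4806.53]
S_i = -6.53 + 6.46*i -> [-6.53, -0.07, 6.39, 12.85, 19.31]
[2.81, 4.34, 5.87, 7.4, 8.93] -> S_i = 2.81 + 1.53*i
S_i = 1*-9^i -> [1, -9, 81, -729, 6561]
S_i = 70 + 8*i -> [70, 78, 86, 94, 102]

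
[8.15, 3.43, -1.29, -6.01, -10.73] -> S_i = 8.15 + -4.72*i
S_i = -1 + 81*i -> [-1, 80, 161, 242, 323]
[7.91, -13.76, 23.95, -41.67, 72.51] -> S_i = 7.91*(-1.74)^i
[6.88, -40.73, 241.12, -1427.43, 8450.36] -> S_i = 6.88*(-5.92)^i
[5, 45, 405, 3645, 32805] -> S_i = 5*9^i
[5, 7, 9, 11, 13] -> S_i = 5 + 2*i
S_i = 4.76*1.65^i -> [4.76, 7.85, 12.96, 21.38, 35.28]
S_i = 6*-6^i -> [6, -36, 216, -1296, 7776]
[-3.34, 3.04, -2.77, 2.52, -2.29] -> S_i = -3.34*(-0.91)^i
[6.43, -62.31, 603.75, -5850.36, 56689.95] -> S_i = 6.43*(-9.69)^i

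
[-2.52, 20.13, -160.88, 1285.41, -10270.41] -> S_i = -2.52*(-7.99)^i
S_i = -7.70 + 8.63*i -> [-7.7, 0.93, 9.56, 18.19, 26.82]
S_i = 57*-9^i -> [57, -513, 4617, -41553, 373977]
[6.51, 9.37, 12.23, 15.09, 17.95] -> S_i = 6.51 + 2.86*i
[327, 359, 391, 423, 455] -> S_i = 327 + 32*i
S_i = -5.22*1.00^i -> [-5.22, -5.22, -5.22, -5.22, -5.22]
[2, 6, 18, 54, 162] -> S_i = 2*3^i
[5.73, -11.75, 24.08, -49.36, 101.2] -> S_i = 5.73*(-2.05)^i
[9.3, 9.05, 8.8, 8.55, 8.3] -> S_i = 9.30 + -0.25*i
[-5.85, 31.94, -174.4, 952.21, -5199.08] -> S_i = -5.85*(-5.46)^i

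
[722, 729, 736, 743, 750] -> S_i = 722 + 7*i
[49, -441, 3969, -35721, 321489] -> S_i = 49*-9^i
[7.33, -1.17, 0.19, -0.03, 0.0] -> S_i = 7.33*(-0.16)^i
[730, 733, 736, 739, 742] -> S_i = 730 + 3*i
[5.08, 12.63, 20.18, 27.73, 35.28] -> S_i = 5.08 + 7.55*i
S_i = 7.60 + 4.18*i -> [7.6, 11.78, 15.96, 20.14, 24.32]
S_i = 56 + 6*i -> [56, 62, 68, 74, 80]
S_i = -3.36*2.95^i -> [-3.36, -9.91, -29.24, -86.26, -254.46]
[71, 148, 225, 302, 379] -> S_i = 71 + 77*i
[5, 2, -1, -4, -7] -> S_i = 5 + -3*i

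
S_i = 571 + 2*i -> [571, 573, 575, 577, 579]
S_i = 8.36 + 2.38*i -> [8.36, 10.74, 13.12, 15.5, 17.88]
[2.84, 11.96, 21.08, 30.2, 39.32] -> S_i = 2.84 + 9.12*i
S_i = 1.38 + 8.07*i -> [1.38, 9.45, 17.52, 25.59, 33.66]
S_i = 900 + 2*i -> [900, 902, 904, 906, 908]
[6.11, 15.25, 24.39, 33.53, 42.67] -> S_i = 6.11 + 9.14*i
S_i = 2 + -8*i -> [2, -6, -14, -22, -30]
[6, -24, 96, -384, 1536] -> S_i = 6*-4^i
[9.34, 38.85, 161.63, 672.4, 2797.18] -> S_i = 9.34*4.16^i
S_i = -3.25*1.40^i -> [-3.25, -4.55, -6.37, -8.92, -12.49]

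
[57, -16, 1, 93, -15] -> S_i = Random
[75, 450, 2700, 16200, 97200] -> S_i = 75*6^i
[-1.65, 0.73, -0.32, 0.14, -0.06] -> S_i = -1.65*(-0.44)^i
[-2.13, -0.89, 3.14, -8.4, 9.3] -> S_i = Random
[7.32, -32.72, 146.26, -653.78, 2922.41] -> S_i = 7.32*(-4.47)^i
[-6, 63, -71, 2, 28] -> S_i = Random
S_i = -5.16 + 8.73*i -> [-5.16, 3.57, 12.3, 21.03, 29.76]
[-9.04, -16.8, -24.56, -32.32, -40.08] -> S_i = -9.04 + -7.76*i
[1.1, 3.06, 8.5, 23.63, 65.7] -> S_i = 1.10*2.78^i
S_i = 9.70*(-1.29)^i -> [9.7, -12.51, 16.14, -20.82, 26.86]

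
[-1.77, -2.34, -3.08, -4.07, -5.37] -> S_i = -1.77*1.32^i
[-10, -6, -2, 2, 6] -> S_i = -10 + 4*i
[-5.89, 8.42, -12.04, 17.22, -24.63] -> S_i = -5.89*(-1.43)^i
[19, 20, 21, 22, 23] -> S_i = 19 + 1*i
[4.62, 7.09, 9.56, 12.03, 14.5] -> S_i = 4.62 + 2.47*i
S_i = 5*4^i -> [5, 20, 80, 320, 1280]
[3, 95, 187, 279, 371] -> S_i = 3 + 92*i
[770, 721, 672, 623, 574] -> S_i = 770 + -49*i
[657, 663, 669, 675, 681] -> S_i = 657 + 6*i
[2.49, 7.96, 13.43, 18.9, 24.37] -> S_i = 2.49 + 5.47*i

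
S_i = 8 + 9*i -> [8, 17, 26, 35, 44]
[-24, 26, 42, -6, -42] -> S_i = Random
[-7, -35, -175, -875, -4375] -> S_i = -7*5^i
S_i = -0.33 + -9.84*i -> [-0.33, -10.17, -20.01, -29.85, -39.69]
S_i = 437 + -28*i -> [437, 409, 381, 353, 325]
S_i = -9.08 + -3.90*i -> [-9.08, -12.98, -16.88, -20.78, -24.68]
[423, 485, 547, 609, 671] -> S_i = 423 + 62*i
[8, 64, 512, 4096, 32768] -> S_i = 8*8^i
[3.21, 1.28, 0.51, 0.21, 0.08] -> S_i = 3.21*0.40^i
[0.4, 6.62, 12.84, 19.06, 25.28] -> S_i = 0.40 + 6.22*i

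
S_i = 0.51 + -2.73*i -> [0.51, -2.22, -4.95, -7.68, -10.41]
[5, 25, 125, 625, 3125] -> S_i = 5*5^i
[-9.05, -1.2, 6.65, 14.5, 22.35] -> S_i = -9.05 + 7.85*i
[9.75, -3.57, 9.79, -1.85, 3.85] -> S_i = Random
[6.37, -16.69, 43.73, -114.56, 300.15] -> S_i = 6.37*(-2.62)^i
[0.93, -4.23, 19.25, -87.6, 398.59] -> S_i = 0.93*(-4.55)^i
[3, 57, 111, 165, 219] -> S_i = 3 + 54*i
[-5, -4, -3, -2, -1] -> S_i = -5 + 1*i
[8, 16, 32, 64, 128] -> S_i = 8*2^i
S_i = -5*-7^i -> [-5, 35, -245, 1715, -12005]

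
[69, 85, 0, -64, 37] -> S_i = Random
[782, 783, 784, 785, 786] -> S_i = 782 + 1*i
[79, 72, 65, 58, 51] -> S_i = 79 + -7*i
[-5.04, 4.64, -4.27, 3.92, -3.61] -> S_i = -5.04*(-0.92)^i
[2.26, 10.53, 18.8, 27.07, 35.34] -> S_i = 2.26 + 8.27*i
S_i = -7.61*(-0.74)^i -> [-7.61, 5.63, -4.17, 3.08, -2.28]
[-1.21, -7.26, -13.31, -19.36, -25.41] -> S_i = -1.21 + -6.05*i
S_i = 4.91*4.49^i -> [4.91, 22.05, 98.99, 444.45, 1995.57]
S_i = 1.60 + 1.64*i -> [1.6, 3.24, 4.88, 6.52, 8.16]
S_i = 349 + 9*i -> [349, 358, 367, 376, 385]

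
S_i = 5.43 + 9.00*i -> [5.43, 14.43, 23.43, 32.43, 41.43]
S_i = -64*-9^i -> [-64, 576, -5184, 46656, -419904]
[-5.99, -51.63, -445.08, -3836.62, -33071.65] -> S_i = -5.99*8.62^i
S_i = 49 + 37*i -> [49, 86, 123, 160, 197]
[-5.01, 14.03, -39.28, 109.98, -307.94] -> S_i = -5.01*(-2.80)^i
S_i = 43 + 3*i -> [43, 46, 49, 52, 55]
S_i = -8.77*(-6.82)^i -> [-8.77, 59.81, -407.91, 2781.97, -18973.05]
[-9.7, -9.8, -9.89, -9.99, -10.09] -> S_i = -9.70*1.01^i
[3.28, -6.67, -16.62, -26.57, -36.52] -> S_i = 3.28 + -9.95*i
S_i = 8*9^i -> [8, 72, 648, 5832, 52488]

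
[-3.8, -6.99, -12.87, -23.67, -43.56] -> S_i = -3.80*1.84^i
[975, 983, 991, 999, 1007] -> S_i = 975 + 8*i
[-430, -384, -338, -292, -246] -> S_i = -430 + 46*i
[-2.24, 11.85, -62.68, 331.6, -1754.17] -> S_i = -2.24*(-5.29)^i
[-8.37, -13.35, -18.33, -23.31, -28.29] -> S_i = -8.37 + -4.98*i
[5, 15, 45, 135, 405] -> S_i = 5*3^i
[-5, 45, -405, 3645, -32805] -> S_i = -5*-9^i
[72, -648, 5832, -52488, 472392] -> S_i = 72*-9^i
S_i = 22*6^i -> [22, 132, 792, 4752, 28512]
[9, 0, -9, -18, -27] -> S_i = 9 + -9*i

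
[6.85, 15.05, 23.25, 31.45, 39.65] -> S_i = 6.85 + 8.20*i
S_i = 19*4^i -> [19, 76, 304, 1216, 4864]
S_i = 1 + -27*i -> [1, -26, -53, -80, -107]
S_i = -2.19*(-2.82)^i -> [-2.19, 6.18, -17.42, 49.11, -138.5]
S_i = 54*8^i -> [54, 432, 3456, 27648, 221184]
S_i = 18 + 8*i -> [18, 26, 34, 42, 50]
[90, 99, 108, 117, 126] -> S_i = 90 + 9*i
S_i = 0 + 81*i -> [0, 81, 162, 243, 324]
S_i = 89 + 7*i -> [89, 96, 103, 110, 117]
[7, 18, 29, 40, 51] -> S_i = 7 + 11*i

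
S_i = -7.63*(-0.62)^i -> [-7.63, 4.73, -2.93, 1.82, -1.13]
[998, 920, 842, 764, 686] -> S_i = 998 + -78*i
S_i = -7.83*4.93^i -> [-7.83, -38.6, -190.31, -938.22, -4625.4]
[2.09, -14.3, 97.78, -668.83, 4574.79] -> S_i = 2.09*(-6.84)^i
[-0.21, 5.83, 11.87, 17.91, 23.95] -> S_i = -0.21 + 6.04*i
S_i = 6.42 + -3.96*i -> [6.42, 2.46, -1.5, -5.46, -9.42]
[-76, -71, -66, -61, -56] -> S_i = -76 + 5*i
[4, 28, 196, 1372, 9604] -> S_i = 4*7^i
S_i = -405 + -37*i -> [-405, -442, -479, -516, -553]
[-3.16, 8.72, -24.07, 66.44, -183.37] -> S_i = -3.16*(-2.76)^i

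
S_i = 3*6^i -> [3, 18, 108, 648, 3888]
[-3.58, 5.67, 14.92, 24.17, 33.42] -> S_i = -3.58 + 9.25*i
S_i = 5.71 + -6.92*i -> [5.71, -1.21, -8.13, -15.05, -21.97]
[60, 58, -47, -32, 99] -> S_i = Random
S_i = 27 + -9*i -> [27, 18, 9, 0, -9]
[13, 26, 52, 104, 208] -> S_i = 13*2^i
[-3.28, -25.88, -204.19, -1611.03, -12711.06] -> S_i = -3.28*7.89^i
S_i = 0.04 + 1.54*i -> [0.04, 1.58, 3.12, 4.66, 6.2]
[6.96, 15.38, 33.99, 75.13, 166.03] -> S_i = 6.96*2.21^i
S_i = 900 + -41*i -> [900, 859, 818, 777, 736]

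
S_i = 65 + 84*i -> [65, 149, 233, 317, 401]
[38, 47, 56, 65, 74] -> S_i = 38 + 9*i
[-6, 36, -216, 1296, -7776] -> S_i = -6*-6^i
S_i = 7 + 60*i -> [7, 67, 127, 187, 247]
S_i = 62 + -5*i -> [62, 57, 52, 47, 42]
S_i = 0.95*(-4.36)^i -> [0.95, -4.14, 18.06, -78.74, 343.3]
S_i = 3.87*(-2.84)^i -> [3.87, -10.99, 31.21, -88.65, 251.76]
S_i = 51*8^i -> [51, 408, 3264, 26112, 208896]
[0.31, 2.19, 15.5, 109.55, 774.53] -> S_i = 0.31*7.07^i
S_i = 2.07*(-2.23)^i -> [2.07, -4.62, 10.29, -22.96, 51.19]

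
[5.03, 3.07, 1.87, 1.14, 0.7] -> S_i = 5.03*0.61^i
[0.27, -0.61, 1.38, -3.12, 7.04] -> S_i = 0.27*(-2.26)^i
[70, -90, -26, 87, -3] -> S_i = Random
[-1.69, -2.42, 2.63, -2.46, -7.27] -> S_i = Random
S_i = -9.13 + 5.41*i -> [-9.13, -3.72, 1.69, 7.1, 12.51]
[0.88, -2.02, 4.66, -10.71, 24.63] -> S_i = 0.88*(-2.30)^i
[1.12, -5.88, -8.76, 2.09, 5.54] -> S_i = Random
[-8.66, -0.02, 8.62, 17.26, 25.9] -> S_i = -8.66 + 8.64*i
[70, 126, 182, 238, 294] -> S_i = 70 + 56*i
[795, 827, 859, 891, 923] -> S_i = 795 + 32*i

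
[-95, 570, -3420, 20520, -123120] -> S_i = -95*-6^i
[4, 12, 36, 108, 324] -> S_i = 4*3^i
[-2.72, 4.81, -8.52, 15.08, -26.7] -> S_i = -2.72*(-1.77)^i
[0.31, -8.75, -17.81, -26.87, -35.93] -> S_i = 0.31 + -9.06*i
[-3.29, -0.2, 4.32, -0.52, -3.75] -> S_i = Random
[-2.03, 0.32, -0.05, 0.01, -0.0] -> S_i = -2.03*(-0.16)^i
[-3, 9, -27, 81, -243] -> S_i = -3*-3^i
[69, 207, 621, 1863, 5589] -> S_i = 69*3^i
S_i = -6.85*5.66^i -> [-6.85, -38.77, -219.44, -1242.05, -7030.02]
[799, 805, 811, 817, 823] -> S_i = 799 + 6*i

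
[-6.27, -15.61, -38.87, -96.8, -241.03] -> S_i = -6.27*2.49^i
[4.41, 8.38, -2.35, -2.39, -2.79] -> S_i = Random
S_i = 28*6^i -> [28, 168, 1008, 6048, 36288]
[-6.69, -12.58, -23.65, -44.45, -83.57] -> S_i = -6.69*1.88^i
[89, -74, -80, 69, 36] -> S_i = Random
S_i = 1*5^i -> [1, 5, 25, 125, 625]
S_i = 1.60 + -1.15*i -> [1.6, 0.45, -0.7, -1.85, -3.0]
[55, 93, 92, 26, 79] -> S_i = Random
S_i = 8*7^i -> [8, 56, 392, 2744, 19208]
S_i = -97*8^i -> [-97, -776, -6208, -49664, -397312]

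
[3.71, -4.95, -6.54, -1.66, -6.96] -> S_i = Random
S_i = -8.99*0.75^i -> [-8.99, -6.74, -5.06, -3.79, -2.84]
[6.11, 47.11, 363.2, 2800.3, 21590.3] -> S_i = 6.11*7.71^i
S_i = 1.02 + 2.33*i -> [1.02, 3.35, 5.68, 8.01, 10.34]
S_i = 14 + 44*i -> [14, 58, 102, 146, 190]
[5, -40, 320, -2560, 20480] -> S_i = 5*-8^i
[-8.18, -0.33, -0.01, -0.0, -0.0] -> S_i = -8.18*0.04^i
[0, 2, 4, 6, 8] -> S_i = 0 + 2*i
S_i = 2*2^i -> [2, 4, 8, 16, 32]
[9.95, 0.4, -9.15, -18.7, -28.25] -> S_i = 9.95 + -9.55*i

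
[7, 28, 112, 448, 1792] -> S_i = 7*4^i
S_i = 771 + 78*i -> [771, 849, 927, 1005, 1083]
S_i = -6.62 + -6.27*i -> [-6.62, -12.89, -19.16, -25.43, -31.7]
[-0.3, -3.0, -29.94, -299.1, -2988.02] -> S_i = -0.30*9.99^i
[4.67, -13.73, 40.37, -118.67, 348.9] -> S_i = 4.67*(-2.94)^i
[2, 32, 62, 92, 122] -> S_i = 2 + 30*i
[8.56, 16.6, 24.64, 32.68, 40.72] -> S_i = 8.56 + 8.04*i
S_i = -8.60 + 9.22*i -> [-8.6, 0.62, 9.84, 19.06, 28.28]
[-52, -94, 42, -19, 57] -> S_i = Random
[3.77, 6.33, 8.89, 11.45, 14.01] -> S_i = 3.77 + 2.56*i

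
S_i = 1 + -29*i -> [1, -28, -57, -86, -115]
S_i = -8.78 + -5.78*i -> [-8.78, -14.56, -20.34, -26.12, -31.9]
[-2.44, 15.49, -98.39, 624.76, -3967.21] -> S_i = -2.44*(-6.35)^i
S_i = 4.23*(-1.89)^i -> [4.23, -7.99, 15.11, -28.56, 53.97]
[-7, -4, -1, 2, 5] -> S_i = -7 + 3*i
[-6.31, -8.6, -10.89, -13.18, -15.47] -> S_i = -6.31 + -2.29*i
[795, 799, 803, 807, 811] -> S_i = 795 + 4*i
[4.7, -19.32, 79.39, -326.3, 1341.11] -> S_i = 4.70*(-4.11)^i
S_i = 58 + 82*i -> [58, 140, 222, 304, 386]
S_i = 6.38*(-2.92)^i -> [6.38, -18.63, 54.4, -158.84, 463.82]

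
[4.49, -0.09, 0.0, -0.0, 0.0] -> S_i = 4.49*(-0.02)^i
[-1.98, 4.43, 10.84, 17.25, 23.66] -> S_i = -1.98 + 6.41*i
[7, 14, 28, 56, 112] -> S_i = 7*2^i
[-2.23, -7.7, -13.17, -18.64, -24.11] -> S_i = -2.23 + -5.47*i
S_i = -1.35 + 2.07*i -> [-1.35, 0.72, 2.79, 4.86, 6.93]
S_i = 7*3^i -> [7, 21, 63, 189, 567]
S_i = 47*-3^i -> [47, -141, 423, -1269, 3807]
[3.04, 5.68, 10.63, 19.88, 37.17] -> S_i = 3.04*1.87^i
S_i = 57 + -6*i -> [57, 51, 45, 39, 33]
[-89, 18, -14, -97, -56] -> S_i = Random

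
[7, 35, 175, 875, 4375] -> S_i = 7*5^i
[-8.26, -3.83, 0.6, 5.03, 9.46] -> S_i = -8.26 + 4.43*i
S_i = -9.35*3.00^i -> [-9.35, -28.05, -84.15, -252.45, -757.35]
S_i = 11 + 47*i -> [11, 58, 105, 152, 199]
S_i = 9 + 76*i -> [9, 85, 161, 237, 313]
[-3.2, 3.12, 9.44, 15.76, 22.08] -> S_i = -3.20 + 6.32*i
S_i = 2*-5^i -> [2, -10, 50, -250, 1250]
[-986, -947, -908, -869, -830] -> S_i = -986 + 39*i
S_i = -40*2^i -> [-40, -80, -160, -320, -640]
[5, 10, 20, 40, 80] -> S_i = 5*2^i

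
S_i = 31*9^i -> [31, 279, 2511, 22599, 203391]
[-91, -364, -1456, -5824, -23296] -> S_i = -91*4^i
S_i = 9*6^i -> [9, 54, 324, 1944, 11664]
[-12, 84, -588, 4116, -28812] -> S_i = -12*-7^i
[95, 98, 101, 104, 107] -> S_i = 95 + 3*i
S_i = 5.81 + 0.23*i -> [5.81, 6.04, 6.27, 6.5, 6.73]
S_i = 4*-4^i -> [4, -16, 64, -256, 1024]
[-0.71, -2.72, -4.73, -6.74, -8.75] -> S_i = -0.71 + -2.01*i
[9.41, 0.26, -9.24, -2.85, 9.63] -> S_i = Random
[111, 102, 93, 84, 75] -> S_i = 111 + -9*i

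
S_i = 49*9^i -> [49, 441, 3969, 35721, 321489]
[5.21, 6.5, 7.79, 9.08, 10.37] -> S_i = 5.21 + 1.29*i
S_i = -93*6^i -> [-93, -558, -3348, -20088, -120528]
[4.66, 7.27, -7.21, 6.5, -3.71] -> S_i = Random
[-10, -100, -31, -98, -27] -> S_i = Random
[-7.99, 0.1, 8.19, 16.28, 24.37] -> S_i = -7.99 + 8.09*i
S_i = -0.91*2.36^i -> [-0.91, -2.15, -5.07, -11.96, -28.23]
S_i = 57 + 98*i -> [57, 155, 253, 351, 449]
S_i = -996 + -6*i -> [-996, -1002, -1008, -1014, -1020]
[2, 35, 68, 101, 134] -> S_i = 2 + 33*i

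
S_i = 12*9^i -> [12, 108, 972, 8748, 78732]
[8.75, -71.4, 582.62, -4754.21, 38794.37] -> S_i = 8.75*(-8.16)^i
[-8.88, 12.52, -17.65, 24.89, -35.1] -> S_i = -8.88*(-1.41)^i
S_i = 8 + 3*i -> [8, 11, 14, 17, 20]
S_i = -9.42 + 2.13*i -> [-9.42, -7.29, -5.16, -3.03, -0.9]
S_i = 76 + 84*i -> [76, 160, 244, 328, 412]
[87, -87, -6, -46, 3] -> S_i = Random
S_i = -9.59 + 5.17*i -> [-9.59, -4.42, 0.75, 5.92, 11.09]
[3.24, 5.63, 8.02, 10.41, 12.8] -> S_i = 3.24 + 2.39*i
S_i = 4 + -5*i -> [4, -1, -6, -11, -16]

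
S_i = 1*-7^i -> [1, -7, 49, -343, 2401]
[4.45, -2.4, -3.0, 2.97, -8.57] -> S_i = Random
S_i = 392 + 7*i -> [392, 399, 406, 413, 420]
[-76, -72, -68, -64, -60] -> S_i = -76 + 4*i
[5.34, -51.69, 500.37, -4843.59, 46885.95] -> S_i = 5.34*(-9.68)^i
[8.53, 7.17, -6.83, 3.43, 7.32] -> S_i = Random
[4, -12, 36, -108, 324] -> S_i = 4*-3^i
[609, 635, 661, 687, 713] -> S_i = 609 + 26*i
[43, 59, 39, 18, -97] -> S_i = Random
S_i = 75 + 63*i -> [75, 138, 201, 264, 327]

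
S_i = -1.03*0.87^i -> [-1.03, -0.9, -0.78, -0.68, -0.59]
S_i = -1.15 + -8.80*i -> [-1.15, -9.95, -18.75, -27.55, -36.35]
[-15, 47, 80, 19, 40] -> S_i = Random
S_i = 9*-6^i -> [9, -54, 324, -1944, 11664]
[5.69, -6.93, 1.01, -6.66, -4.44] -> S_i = Random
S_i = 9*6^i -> [9, 54, 324, 1944, 11664]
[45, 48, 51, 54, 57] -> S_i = 45 + 3*i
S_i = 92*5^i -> [92, 460, 2300, 11500, 57500]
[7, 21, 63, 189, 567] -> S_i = 7*3^i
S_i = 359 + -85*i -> [359, 274, 189, 104, 19]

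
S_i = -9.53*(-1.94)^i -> [-9.53, 18.49, -35.87, 69.58, -134.99]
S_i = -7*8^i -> [-7, -56, -448, -3584, -28672]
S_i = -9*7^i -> [-9, -63, -441, -3087, -21609]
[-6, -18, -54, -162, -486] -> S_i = -6*3^i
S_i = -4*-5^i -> [-4, 20, -100, 500, -2500]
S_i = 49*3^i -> [49, 147, 441, 1323, 3969]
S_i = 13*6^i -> [13, 78, 468, 2808, 16848]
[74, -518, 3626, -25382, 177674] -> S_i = 74*-7^i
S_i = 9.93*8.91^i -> [9.93, 88.48, 788.32, 7023.97, 62583.53]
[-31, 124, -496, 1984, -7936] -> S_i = -31*-4^i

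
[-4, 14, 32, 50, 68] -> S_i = -4 + 18*i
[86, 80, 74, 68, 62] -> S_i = 86 + -6*i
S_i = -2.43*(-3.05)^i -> [-2.43, 7.41, -22.61, 68.95, -210.28]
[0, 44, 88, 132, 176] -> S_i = 0 + 44*i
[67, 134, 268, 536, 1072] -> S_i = 67*2^i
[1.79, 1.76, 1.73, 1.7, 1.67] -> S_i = 1.79 + -0.03*i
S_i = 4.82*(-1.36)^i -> [4.82, -6.56, 8.92, -12.12, 16.49]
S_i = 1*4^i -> [1, 4, 16, 64, 256]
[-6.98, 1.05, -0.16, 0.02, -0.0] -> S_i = -6.98*(-0.15)^i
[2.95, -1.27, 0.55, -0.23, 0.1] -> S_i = 2.95*(-0.43)^i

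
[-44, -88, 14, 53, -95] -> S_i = Random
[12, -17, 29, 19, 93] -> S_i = Random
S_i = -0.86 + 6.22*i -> [-0.86, 5.36, 11.58, 17.8, 24.02]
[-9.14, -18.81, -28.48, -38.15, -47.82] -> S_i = -9.14 + -9.67*i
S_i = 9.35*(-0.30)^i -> [9.35, -2.8, 0.84, -0.25, 0.08]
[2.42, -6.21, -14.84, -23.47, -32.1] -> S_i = 2.42 + -8.63*i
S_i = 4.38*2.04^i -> [4.38, 8.94, 18.23, 37.18, 75.86]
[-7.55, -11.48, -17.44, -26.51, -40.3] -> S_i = -7.55*1.52^i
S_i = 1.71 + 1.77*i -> [1.71, 3.48, 5.25, 7.02, 8.79]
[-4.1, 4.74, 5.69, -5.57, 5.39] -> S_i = Random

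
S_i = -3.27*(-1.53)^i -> [-3.27, 5.0, -7.65, 11.71, -17.92]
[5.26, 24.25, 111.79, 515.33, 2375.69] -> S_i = 5.26*4.61^i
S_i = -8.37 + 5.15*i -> [-8.37, -3.22, 1.93, 7.08, 12.23]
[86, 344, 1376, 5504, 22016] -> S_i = 86*4^i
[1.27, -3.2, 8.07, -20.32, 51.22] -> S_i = 1.27*(-2.52)^i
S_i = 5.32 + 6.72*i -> [5.32, 12.04, 18.76, 25.48, 32.2]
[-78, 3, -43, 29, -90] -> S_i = Random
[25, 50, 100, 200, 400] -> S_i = 25*2^i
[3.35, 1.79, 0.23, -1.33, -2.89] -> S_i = 3.35 + -1.56*i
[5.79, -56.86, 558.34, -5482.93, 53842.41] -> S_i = 5.79*(-9.82)^i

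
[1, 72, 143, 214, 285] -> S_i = 1 + 71*i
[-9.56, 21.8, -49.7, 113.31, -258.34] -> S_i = -9.56*(-2.28)^i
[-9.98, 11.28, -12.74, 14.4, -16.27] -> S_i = -9.98*(-1.13)^i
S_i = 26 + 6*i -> [26, 32, 38, 44, 50]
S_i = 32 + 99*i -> [32, 131, 230, 329, 428]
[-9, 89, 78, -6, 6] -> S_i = Random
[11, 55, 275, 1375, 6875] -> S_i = 11*5^i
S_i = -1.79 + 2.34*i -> [-1.79, 0.55, 2.89, 5.23, 7.57]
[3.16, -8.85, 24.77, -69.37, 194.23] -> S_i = 3.16*(-2.80)^i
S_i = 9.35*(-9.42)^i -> [9.35, -88.08, 829.69, -7815.64, 73623.29]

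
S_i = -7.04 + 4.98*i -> [-7.04, -2.06, 2.92, 7.9, 12.88]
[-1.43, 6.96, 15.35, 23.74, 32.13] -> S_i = -1.43 + 8.39*i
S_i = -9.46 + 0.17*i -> [-9.46, -9.29, -9.12, -8.95, -8.78]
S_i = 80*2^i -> [80, 160, 320, 640, 1280]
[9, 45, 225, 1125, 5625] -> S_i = 9*5^i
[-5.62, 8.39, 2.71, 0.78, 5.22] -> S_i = Random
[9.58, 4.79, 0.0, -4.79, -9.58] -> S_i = 9.58 + -4.79*i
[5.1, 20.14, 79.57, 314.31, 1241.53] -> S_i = 5.10*3.95^i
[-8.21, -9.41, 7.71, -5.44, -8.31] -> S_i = Random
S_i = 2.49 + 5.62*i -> [2.49, 8.11, 13.73, 19.35, 24.97]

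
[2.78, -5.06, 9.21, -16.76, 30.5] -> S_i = 2.78*(-1.82)^i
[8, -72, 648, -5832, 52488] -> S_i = 8*-9^i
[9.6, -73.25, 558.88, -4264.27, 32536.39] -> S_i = 9.60*(-7.63)^i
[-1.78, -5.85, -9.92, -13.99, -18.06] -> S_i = -1.78 + -4.07*i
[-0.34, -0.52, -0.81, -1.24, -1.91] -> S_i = -0.34*1.54^i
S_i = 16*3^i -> [16, 48, 144, 432, 1296]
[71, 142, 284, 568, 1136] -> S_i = 71*2^i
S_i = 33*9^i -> [33, 297, 2673, 24057, 216513]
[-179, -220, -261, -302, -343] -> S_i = -179 + -41*i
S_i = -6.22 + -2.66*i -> [-6.22, -8.88, -11.54, -14.2, -16.86]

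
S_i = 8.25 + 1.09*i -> [8.25, 9.34, 10.43, 11.52, 12.61]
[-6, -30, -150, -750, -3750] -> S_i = -6*5^i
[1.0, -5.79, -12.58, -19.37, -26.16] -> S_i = 1.00 + -6.79*i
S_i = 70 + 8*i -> [70, 78, 86, 94, 102]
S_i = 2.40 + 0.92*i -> [2.4, 3.32, 4.24, 5.16, 6.08]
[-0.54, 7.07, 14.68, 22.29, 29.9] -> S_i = -0.54 + 7.61*i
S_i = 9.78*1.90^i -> [9.78, 18.58, 35.31, 67.08, 127.45]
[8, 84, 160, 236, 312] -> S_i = 8 + 76*i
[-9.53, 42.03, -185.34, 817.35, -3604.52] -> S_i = -9.53*(-4.41)^i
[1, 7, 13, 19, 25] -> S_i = 1 + 6*i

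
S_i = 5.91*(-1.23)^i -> [5.91, -7.27, 8.94, -11.0, 13.53]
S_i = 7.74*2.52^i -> [7.74, 19.5, 49.15, 123.86, 312.14]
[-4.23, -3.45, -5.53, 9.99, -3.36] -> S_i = Random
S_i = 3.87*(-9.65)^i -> [3.87, -37.35, 360.38, -3477.71, 33559.87]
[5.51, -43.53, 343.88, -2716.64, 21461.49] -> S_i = 5.51*(-7.90)^i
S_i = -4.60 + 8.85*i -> [-4.6, 4.25, 13.1, 21.95, 30.8]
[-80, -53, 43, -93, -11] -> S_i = Random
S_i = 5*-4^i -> [5, -20, 80, -320, 1280]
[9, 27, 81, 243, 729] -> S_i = 9*3^i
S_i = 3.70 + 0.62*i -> [3.7, 4.32, 4.94, 5.56, 6.18]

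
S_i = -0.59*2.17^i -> [-0.59, -1.28, -2.78, -6.03, -13.08]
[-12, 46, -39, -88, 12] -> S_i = Random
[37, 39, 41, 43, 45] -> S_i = 37 + 2*i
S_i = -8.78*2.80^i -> [-8.78, -24.58, -68.84, -192.74, -539.67]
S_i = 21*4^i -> [21, 84, 336, 1344, 5376]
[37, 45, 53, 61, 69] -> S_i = 37 + 8*i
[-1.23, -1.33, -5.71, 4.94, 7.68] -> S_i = Random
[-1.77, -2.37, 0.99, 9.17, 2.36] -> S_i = Random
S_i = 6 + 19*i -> [6, 25, 44, 63, 82]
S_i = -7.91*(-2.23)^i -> [-7.91, 17.64, -39.34, 87.72, -195.61]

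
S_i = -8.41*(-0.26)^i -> [-8.41, 2.19, -0.57, 0.15, -0.04]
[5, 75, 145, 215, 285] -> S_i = 5 + 70*i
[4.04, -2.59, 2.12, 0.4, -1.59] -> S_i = Random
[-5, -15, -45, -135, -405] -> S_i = -5*3^i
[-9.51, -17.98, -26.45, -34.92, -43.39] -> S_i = -9.51 + -8.47*i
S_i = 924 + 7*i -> [924, 931, 938, 945, 952]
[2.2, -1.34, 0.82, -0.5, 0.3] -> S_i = 2.20*(-0.61)^i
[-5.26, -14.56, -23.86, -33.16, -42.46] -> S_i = -5.26 + -9.30*i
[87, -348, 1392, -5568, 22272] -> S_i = 87*-4^i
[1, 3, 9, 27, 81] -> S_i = 1*3^i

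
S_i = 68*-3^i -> [68, -204, 612, -1836, 5508]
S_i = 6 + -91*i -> [6, -85, -176, -267, -358]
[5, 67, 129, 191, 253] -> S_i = 5 + 62*i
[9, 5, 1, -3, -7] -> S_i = 9 + -4*i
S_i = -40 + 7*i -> [-40, -33, -26, -19, -12]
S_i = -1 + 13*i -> [-1, 12, 25, 38, 51]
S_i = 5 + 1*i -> [5, 6, 7, 8, 9]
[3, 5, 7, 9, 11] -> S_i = 3 + 2*i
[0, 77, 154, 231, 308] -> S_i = 0 + 77*i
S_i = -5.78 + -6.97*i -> [-5.78, -12.75, -19.72, -26.69, -33.66]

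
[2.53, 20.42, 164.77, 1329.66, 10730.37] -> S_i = 2.53*8.07^i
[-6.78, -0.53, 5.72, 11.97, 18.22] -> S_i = -6.78 + 6.25*i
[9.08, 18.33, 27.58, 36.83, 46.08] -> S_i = 9.08 + 9.25*i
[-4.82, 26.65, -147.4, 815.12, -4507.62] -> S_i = -4.82*(-5.53)^i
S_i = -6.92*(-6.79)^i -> [-6.92, 46.99, -319.04, 2166.28, -14709.07]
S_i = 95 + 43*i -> [95, 138, 181, 224, 267]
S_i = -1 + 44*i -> [-1, 43, 87, 131, 175]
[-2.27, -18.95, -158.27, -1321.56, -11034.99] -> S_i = -2.27*8.35^i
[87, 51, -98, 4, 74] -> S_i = Random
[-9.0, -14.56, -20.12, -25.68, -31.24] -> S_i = -9.00 + -5.56*i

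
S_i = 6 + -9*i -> [6, -3, -12, -21, -30]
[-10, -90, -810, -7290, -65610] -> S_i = -10*9^i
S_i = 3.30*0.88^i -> [3.3, 2.9, 2.56, 2.25, 1.98]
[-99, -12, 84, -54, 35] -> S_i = Random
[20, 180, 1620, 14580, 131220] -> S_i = 20*9^i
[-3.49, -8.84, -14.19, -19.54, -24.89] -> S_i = -3.49 + -5.35*i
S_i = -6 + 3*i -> [-6, -3, 0, 3, 6]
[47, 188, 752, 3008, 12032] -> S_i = 47*4^i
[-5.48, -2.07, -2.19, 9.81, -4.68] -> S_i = Random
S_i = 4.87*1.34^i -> [4.87, 6.53, 8.74, 11.72, 15.7]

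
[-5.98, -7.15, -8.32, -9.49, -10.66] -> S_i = -5.98 + -1.17*i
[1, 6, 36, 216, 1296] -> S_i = 1*6^i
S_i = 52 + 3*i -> [52, 55, 58, 61, 64]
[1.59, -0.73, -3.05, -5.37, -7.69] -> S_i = 1.59 + -2.32*i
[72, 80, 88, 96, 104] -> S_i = 72 + 8*i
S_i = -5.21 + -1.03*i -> [-5.21, -6.24, -7.27, -8.3, -9.33]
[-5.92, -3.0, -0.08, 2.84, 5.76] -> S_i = -5.92 + 2.92*i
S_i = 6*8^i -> [6, 48, 384, 3072, 24576]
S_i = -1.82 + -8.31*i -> [-1.82, -10.13, -18.44, -26.75, -35.06]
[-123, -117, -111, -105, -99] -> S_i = -123 + 6*i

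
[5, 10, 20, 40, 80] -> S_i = 5*2^i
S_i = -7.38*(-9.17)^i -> [-7.38, 67.67, -620.58, 5690.68, -52183.56]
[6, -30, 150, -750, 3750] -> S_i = 6*-5^i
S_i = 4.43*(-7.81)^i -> [4.43, -34.6, 270.21, -2110.36, 16481.92]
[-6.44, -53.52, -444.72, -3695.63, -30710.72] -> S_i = -6.44*8.31^i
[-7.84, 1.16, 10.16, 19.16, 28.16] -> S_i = -7.84 + 9.00*i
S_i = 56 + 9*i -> [56, 65, 74, 83, 92]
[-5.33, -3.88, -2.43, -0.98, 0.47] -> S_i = -5.33 + 1.45*i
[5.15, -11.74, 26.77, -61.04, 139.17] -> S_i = 5.15*(-2.28)^i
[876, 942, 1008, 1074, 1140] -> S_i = 876 + 66*i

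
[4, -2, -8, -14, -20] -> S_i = 4 + -6*i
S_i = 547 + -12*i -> [547, 535, 523, 511, 499]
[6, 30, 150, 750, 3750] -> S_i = 6*5^i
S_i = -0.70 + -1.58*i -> [-0.7, -2.28, -3.86, -5.44, -7.02]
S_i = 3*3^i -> [3, 9, 27, 81, 243]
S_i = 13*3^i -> [13, 39, 117, 351, 1053]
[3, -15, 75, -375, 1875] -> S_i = 3*-5^i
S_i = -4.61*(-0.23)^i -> [-4.61, 1.06, -0.24, 0.06, -0.01]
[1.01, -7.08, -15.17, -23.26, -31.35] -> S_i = 1.01 + -8.09*i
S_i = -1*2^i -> [-1, -2, -4, -8, -16]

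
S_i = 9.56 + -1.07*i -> [9.56, 8.49, 7.42, 6.35, 5.28]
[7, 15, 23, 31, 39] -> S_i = 7 + 8*i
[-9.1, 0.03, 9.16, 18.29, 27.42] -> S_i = -9.10 + 9.13*i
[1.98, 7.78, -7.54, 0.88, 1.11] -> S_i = Random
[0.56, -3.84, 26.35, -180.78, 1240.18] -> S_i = 0.56*(-6.86)^i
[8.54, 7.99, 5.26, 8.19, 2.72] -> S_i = Random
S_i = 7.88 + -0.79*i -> [7.88, 7.09, 6.3, 5.51, 4.72]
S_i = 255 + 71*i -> [255, 326, 397, 468, 539]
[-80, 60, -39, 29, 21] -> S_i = Random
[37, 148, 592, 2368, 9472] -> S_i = 37*4^i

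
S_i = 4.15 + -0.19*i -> [4.15, 3.96, 3.77, 3.58, 3.39]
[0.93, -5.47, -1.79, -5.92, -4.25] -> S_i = Random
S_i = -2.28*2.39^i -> [-2.28, -5.45, -13.02, -31.13, -74.39]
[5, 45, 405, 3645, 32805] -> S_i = 5*9^i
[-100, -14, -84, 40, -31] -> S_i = Random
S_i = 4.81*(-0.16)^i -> [4.81, -0.77, 0.12, -0.02, 0.0]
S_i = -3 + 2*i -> [-3, -1, 1, 3, 5]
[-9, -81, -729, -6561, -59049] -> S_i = -9*9^i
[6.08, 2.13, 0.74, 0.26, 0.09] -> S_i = 6.08*0.35^i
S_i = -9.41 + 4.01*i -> [-9.41, -5.4, -1.39, 2.62, 6.63]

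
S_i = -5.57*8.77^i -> [-5.57, -48.85, -428.4, -3757.11, -32949.86]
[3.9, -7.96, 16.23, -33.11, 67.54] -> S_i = 3.90*(-2.04)^i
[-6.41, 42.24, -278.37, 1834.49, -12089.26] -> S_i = -6.41*(-6.59)^i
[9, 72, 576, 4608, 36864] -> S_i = 9*8^i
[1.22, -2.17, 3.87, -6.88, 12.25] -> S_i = 1.22*(-1.78)^i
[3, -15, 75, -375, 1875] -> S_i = 3*-5^i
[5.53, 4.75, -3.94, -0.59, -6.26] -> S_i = Random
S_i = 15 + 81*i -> [15, 96, 177, 258, 339]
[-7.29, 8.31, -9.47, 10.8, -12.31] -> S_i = -7.29*(-1.14)^i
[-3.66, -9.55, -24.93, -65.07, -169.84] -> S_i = -3.66*2.61^i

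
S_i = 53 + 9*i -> [53, 62, 71, 80, 89]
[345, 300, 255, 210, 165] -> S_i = 345 + -45*i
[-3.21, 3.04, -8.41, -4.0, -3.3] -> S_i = Random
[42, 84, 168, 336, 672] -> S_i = 42*2^i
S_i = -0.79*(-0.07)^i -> [-0.79, 0.06, -0.0, 0.0, -0.0]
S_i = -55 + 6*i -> [-55, -49, -43, -37, -31]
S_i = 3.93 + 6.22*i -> [3.93, 10.15, 16.37, 22.59, 28.81]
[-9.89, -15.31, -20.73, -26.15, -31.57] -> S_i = -9.89 + -5.42*i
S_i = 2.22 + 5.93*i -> [2.22, 8.15, 14.08, 20.01, 25.94]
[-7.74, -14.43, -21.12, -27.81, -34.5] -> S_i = -7.74 + -6.69*i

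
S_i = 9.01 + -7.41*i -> [9.01, 1.6, -5.81, -13.22, -20.63]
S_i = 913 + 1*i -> [913, 914, 915, 916, 917]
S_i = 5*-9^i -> [5, -45, 405, -3645, 32805]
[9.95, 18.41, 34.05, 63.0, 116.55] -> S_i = 9.95*1.85^i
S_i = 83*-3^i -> [83, -249, 747, -2241, 6723]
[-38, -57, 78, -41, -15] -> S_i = Random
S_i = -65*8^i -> [-65, -520, -4160, -33280, -266240]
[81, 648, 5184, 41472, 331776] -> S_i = 81*8^i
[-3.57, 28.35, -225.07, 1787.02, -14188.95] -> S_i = -3.57*(-7.94)^i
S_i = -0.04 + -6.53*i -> [-0.04, -6.57, -13.1, -19.63, -26.16]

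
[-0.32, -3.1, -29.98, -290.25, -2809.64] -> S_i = -0.32*9.68^i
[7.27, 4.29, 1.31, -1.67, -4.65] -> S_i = 7.27 + -2.98*i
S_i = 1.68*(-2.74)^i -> [1.68, -4.6, 12.61, -34.56, 94.69]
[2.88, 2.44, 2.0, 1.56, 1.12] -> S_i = 2.88 + -0.44*i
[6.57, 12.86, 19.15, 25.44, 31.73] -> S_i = 6.57 + 6.29*i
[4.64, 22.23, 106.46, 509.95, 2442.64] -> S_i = 4.64*4.79^i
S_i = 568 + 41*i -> [568, 609, 650, 691, 732]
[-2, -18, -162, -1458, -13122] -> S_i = -2*9^i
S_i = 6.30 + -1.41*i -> [6.3, 4.89, 3.48, 2.07, 0.66]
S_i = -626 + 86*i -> [-626, -540, -454, -368, -282]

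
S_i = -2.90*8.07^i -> [-2.9, -23.4, -188.86, -1524.12, -12299.63]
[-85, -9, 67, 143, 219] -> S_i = -85 + 76*i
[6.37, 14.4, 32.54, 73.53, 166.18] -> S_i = 6.37*2.26^i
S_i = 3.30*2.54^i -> [3.3, 8.38, 21.29, 54.08, 137.36]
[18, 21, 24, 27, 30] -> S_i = 18 + 3*i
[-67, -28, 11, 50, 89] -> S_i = -67 + 39*i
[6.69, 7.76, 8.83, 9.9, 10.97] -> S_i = 6.69 + 1.07*i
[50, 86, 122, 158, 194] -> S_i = 50 + 36*i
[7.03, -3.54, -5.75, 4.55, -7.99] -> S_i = Random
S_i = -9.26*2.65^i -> [-9.26, -24.54, -65.03, -172.33, -456.66]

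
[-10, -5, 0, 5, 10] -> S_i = -10 + 5*i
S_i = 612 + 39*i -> [612, 651, 690, 729, 768]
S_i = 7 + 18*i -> [7, 25, 43, 61, 79]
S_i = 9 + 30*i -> [9, 39, 69, 99, 129]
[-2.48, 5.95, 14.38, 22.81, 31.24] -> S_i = -2.48 + 8.43*i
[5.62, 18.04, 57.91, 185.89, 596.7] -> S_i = 5.62*3.21^i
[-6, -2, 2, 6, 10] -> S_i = -6 + 4*i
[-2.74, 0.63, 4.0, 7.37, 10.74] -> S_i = -2.74 + 3.37*i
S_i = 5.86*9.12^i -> [5.86, 53.44, 487.4, 4445.11, 40539.37]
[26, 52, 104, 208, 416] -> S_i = 26*2^i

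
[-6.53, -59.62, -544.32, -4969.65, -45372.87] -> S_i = -6.53*9.13^i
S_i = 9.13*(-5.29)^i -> [9.13, -48.3, 255.49, -1351.57, 7149.79]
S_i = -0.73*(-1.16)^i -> [-0.73, 0.85, -0.98, 1.14, -1.32]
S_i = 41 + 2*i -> [41, 43, 45, 47, 49]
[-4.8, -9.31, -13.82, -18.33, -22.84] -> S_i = -4.80 + -4.51*i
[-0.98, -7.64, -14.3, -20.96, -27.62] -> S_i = -0.98 + -6.66*i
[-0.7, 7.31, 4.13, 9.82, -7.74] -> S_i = Random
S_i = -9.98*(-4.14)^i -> [-9.98, 41.32, -171.05, 708.16, -2931.78]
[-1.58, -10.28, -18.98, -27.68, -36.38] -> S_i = -1.58 + -8.70*i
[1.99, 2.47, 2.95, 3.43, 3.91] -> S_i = 1.99 + 0.48*i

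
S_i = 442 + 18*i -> [442, 460, 478, 496, 514]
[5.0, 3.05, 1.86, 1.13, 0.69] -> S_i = 5.00*0.61^i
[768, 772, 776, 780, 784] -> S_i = 768 + 4*i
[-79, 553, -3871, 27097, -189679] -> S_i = -79*-7^i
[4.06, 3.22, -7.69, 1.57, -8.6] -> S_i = Random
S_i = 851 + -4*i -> [851, 847, 843, 839, 835]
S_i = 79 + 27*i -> [79, 106, 133, 160, 187]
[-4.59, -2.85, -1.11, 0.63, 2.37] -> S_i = -4.59 + 1.74*i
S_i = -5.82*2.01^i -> [-5.82, -11.7, -23.51, -47.26, -95.0]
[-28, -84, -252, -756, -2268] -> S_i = -28*3^i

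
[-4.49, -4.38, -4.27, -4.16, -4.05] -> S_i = -4.49 + 0.11*i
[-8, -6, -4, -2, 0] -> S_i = -8 + 2*i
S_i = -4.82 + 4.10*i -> [-4.82, -0.72, 3.38, 7.48, 11.58]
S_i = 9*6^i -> [9, 54, 324, 1944, 11664]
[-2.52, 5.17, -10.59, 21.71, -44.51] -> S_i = -2.52*(-2.05)^i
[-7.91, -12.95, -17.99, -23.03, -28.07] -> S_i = -7.91 + -5.04*i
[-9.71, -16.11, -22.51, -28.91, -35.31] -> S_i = -9.71 + -6.40*i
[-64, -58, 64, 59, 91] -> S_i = Random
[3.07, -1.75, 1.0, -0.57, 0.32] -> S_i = 3.07*(-0.57)^i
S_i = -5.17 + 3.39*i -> [-5.17, -1.78, 1.61, 5.0, 8.39]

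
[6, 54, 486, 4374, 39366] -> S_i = 6*9^i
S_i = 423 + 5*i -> [423, 428, 433, 438, 443]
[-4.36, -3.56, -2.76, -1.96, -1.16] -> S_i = -4.36 + 0.80*i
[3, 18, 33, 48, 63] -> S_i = 3 + 15*i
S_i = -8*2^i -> [-8, -16, -32, -64, -128]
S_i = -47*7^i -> [-47, -329, -2303, -16121, -112847]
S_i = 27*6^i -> [27, 162, 972, 5832, 34992]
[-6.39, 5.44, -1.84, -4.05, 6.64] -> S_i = Random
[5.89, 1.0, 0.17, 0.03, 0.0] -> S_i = 5.89*0.17^i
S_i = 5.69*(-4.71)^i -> [5.69, -26.8, 126.23, -594.53, 2800.24]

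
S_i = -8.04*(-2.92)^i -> [-8.04, 23.48, -68.55, 200.17, -584.5]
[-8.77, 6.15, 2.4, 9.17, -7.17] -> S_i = Random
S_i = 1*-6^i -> [1, -6, 36, -216, 1296]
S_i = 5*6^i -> [5, 30, 180, 1080, 6480]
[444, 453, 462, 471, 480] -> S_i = 444 + 9*i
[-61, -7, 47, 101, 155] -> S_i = -61 + 54*i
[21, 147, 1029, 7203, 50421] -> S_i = 21*7^i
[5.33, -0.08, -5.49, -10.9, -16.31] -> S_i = 5.33 + -5.41*i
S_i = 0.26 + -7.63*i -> [0.26, -7.37, -15.0, -22.63, -30.26]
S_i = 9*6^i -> [9, 54, 324, 1944, 11664]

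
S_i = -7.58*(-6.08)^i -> [-7.58, 46.09, -280.21, 1703.65, -10358.18]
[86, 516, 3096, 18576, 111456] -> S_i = 86*6^i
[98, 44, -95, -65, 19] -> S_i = Random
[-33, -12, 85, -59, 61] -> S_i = Random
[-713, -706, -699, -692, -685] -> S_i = -713 + 7*i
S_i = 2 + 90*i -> [2, 92, 182, 272, 362]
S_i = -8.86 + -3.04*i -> [-8.86, -11.9, -14.94, -17.98, -21.02]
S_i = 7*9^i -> [7, 63, 567, 5103, 45927]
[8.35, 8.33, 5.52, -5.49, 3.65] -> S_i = Random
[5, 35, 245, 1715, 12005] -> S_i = 5*7^i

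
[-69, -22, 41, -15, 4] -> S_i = Random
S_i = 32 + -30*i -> [32, 2, -28, -58, -88]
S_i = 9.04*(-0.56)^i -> [9.04, -5.06, 2.83, -1.59, 0.89]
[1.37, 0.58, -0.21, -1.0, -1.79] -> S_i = 1.37 + -0.79*i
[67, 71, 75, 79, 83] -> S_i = 67 + 4*i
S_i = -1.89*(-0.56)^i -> [-1.89, 1.06, -0.59, 0.33, -0.19]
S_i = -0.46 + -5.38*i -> [-0.46, -5.84, -11.22, -16.6, -21.98]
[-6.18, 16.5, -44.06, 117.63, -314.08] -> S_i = -6.18*(-2.67)^i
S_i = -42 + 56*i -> [-42, 14, 70, 126, 182]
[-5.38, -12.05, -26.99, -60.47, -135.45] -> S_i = -5.38*2.24^i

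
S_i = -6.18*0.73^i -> [-6.18, -4.51, -3.29, -2.4, -1.76]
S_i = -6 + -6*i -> [-6, -12, -18, -24, -30]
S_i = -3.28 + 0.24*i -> [-3.28, -3.04, -2.8, -2.56, -2.32]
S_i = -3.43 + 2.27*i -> [-3.43, -1.16, 1.11, 3.38, 5.65]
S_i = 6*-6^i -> [6, -36, 216, -1296, 7776]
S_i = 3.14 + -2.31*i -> [3.14, 0.83, -1.48, -3.79, -6.1]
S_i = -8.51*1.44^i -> [-8.51, -12.25, -17.65, -25.41, -36.59]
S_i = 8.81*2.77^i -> [8.81, 24.4, 67.6, 187.25, 518.67]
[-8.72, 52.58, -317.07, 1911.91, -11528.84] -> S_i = -8.72*(-6.03)^i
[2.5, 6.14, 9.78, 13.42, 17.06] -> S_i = 2.50 + 3.64*i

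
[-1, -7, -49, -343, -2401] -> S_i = -1*7^i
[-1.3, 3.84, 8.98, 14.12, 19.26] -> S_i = -1.30 + 5.14*i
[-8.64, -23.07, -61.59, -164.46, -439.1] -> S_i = -8.64*2.67^i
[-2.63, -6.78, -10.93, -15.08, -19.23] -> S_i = -2.63 + -4.15*i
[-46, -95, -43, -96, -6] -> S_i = Random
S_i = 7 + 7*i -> [7, 14, 21, 28, 35]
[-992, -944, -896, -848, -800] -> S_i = -992 + 48*i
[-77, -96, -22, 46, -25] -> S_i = Random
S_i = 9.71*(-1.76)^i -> [9.71, -17.09, 30.08, -52.94, 93.17]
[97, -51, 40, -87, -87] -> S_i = Random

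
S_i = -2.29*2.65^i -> [-2.29, -6.07, -16.08, -42.62, -112.93]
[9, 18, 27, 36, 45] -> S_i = 9 + 9*i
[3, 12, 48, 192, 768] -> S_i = 3*4^i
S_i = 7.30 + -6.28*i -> [7.3, 1.02, -5.26, -11.54, -17.82]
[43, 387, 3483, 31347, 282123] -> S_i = 43*9^i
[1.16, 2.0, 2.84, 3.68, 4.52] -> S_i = 1.16 + 0.84*i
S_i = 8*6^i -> [8, 48, 288, 1728, 10368]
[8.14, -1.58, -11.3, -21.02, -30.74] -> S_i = 8.14 + -9.72*i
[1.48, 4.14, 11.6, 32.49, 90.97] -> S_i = 1.48*2.80^i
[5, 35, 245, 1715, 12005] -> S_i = 5*7^i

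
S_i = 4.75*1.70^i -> [4.75, 8.07, 13.73, 23.34, 39.67]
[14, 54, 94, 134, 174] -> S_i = 14 + 40*i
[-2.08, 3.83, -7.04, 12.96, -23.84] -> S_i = -2.08*(-1.84)^i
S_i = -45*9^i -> [-45, -405, -3645, -32805, -295245]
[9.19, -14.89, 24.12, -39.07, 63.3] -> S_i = 9.19*(-1.62)^i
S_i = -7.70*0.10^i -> [-7.7, -0.77, -0.08, -0.01, -0.0]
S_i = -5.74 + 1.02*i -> [-5.74, -4.72, -3.7, -2.68, -1.66]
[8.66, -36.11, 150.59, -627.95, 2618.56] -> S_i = 8.66*(-4.17)^i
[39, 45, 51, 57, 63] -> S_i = 39 + 6*i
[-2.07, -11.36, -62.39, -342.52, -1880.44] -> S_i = -2.07*5.49^i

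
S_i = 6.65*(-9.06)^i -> [6.65, -60.25, 545.86, -4945.45, 44805.82]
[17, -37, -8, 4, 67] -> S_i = Random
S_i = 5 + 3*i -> [5, 8, 11, 14, 17]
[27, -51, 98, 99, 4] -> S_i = Random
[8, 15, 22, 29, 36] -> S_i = 8 + 7*i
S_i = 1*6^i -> [1, 6, 36, 216, 1296]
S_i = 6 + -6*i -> [6, 0, -6, -12, -18]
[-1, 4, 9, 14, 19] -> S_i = -1 + 5*i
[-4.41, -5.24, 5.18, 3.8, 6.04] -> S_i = Random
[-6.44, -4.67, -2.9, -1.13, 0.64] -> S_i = -6.44 + 1.77*i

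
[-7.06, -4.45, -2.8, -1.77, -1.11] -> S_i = -7.06*0.63^i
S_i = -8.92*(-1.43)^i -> [-8.92, 12.76, -18.24, 26.08, -37.3]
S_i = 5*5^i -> [5, 25, 125, 625, 3125]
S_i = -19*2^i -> [-19, -38, -76, -152, -304]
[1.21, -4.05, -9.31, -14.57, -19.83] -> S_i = 1.21 + -5.26*i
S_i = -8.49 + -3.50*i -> [-8.49, -11.99, -15.49, -18.99, -22.49]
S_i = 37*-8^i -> [37, -296, 2368, -18944, 151552]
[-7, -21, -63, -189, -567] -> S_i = -7*3^i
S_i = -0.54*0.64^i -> [-0.54, -0.35, -0.22, -0.14, -0.09]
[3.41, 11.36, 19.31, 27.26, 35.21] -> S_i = 3.41 + 7.95*i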